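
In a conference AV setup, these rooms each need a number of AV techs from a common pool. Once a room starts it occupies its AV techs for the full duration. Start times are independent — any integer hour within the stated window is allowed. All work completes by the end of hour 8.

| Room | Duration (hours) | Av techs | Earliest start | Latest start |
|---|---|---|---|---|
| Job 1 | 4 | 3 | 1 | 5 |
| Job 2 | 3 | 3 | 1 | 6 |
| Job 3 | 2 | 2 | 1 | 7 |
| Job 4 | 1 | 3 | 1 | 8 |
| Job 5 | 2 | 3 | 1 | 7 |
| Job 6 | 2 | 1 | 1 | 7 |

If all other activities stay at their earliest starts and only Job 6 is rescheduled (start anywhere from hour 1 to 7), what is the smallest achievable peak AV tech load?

14

Job 6@1: h1:15  h2:12  h3:6  h4:3  h5:0  h6:0  h7:0  h8:0 → peak 15
Job 6@2: h1:14  h2:12  h3:7  h4:3  h5:0  h6:0  h7:0  h8:0 → peak 14
Job 6@3: h1:14  h2:11  h3:7  h4:4  h5:0  h6:0  h7:0  h8:0 → peak 14
Job 6@4: h1:14  h2:11  h3:6  h4:4  h5:1  h6:0  h7:0  h8:0 → peak 14
Job 6@5: h1:14  h2:11  h3:6  h4:3  h5:1  h6:1  h7:0  h8:0 → peak 14
Job 6@6: h1:14  h2:11  h3:6  h4:3  h5:0  h6:1  h7:1  h8:0 → peak 14
Job 6@7: h1:14  h2:11  h3:6  h4:3  h5:0  h6:0  h7:1  h8:1 → peak 14
Best is Job 6@2, peak 14.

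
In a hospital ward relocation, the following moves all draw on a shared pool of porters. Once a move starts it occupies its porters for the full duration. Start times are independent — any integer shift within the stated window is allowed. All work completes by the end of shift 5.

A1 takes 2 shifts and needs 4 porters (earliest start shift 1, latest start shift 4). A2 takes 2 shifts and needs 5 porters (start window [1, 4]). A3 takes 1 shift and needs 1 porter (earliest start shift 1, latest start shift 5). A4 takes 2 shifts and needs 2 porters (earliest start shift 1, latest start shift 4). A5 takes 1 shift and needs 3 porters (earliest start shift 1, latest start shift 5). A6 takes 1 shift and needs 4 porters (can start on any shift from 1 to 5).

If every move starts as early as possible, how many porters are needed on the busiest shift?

19

Early-start schedule: A1@1, A2@1, A3@1, A4@1, A5@1, A6@1.
Load per shift: shift 1: 19, shift 2: 11, shift 3: 0, shift 4: 0, shift 5: 0.
Peak is 19.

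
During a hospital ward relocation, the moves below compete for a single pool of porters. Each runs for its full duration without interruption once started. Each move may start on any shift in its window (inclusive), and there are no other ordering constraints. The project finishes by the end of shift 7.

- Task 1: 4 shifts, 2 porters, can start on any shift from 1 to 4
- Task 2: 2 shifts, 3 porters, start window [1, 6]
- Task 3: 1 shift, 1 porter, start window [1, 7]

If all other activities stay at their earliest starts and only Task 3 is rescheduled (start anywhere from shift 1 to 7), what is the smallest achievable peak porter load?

5

Task 3@1: s1:6  s2:5  s3:2  s4:2  s5:0  s6:0  s7:0 → peak 6
Task 3@2: s1:5  s2:6  s3:2  s4:2  s5:0  s6:0  s7:0 → peak 6
Task 3@3: s1:5  s2:5  s3:3  s4:2  s5:0  s6:0  s7:0 → peak 5
Task 3@4: s1:5  s2:5  s3:2  s4:3  s5:0  s6:0  s7:0 → peak 5
Task 3@5: s1:5  s2:5  s3:2  s4:2  s5:1  s6:0  s7:0 → peak 5
Task 3@6: s1:5  s2:5  s3:2  s4:2  s5:0  s6:1  s7:0 → peak 5
Task 3@7: s1:5  s2:5  s3:2  s4:2  s5:0  s6:0  s7:1 → peak 5
Best is Task 3@3, peak 5.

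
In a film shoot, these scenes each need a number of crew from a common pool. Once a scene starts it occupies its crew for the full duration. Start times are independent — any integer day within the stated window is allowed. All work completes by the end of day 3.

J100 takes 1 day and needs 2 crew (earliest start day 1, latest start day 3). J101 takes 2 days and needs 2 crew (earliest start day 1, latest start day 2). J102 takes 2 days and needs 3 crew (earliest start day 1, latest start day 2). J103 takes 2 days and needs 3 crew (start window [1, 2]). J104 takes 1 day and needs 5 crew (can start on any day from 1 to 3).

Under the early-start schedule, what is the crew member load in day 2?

At early start, day 2 has: J101, J102, J103.
Demand: 2 + 3 + 3 = 8.

8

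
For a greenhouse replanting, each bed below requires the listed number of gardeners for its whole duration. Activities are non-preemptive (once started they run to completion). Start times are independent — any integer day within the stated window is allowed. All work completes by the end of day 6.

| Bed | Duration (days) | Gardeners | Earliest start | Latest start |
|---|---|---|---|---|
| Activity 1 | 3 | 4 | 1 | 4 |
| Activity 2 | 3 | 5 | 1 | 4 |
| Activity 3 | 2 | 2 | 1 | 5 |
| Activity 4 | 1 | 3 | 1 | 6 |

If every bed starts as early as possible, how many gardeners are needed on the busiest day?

Early-start schedule: Activity 1@1, Activity 2@1, Activity 3@1, Activity 4@1.
Load per day: day 1: 14, day 2: 11, day 3: 9, day 4: 0, day 5: 0, day 6: 0.
Peak is 14.

14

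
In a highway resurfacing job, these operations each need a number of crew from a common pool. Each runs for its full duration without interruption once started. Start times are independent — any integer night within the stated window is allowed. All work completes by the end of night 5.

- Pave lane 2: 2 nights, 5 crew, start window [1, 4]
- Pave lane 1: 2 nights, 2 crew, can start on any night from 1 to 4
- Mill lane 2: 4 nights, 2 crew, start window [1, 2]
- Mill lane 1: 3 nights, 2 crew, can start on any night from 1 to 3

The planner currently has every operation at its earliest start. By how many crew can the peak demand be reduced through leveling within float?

4

Early-start peak: n1:11  n2:11  n3:4  n4:2  n5:0 ⇒ 11.
Leveled (Pave lane 2@1, Pave lane 1@3, Mill lane 2@1, Mill lane 1@3): n1:7  n2:7  n3:6  n4:6  n5:2 ⇒ 7.
Reduction 11 − 7 = 4.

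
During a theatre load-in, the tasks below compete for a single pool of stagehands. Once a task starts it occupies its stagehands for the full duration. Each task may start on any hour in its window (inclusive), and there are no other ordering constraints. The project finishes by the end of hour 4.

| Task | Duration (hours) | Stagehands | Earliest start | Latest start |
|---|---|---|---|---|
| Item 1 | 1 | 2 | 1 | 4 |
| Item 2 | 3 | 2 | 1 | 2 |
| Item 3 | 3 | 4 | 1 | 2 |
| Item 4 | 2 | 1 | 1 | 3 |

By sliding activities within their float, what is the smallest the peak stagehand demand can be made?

Early-start (Item 1@1, Item 2@1, Item 3@1, Item 4@1) gives peak 9: h1:9  h2:7  h3:6  h4:0.
Shift Item 3→2.
Schedule Item 1@1, Item 2@1, Item 3@2, Item 4@1: h1:5  h2:7  h3:6  h4:4 — peak 7.

7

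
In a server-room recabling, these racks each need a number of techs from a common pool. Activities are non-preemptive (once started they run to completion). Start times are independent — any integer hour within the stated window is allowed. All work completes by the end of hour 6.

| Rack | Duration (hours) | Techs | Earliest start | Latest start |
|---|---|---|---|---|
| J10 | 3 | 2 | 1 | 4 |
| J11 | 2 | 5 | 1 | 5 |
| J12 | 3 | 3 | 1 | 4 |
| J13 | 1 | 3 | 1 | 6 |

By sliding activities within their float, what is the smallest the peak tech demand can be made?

5

Early-start (J10@1, J11@1, J12@1, J13@1) gives peak 13: h1:13  h2:10  h3:5  h4:0  h5:0  h6:0.
Shift J11→4, J13→6.
Schedule J10@1, J11@4, J12@1, J13@6: h1:5  h2:5  h3:5  h4:5  h5:5  h6:3 — peak 5.
Total tech-hours = 28 over 6 hours ⇒ peak ≥ ⌈28/6⌉ = 5, so 5 is optimal.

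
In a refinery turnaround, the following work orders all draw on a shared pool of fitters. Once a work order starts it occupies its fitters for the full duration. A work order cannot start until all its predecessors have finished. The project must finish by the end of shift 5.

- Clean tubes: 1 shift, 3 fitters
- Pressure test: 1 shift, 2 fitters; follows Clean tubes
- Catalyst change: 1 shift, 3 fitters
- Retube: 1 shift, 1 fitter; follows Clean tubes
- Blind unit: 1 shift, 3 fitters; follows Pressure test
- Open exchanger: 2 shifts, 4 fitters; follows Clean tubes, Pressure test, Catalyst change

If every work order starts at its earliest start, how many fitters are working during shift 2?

At early start, shift 2 has: Pressure test, Retube.
Demand: 2 + 1 = 3.

3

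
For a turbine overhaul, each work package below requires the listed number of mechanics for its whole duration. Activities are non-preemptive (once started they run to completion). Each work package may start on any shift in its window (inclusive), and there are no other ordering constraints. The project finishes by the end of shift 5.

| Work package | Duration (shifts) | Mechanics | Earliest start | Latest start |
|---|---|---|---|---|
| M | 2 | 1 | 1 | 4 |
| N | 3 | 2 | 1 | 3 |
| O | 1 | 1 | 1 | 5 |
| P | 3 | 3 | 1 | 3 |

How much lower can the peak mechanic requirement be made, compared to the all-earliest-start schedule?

Early-start peak: s1:7  s2:6  s3:5  s4:0  s5:0 ⇒ 7.
Leveled (M@1, N@1, O@1, P@3): s1:4  s2:3  s3:5  s4:3  s5:3 ⇒ 5.
Reduction 7 − 5 = 2.

2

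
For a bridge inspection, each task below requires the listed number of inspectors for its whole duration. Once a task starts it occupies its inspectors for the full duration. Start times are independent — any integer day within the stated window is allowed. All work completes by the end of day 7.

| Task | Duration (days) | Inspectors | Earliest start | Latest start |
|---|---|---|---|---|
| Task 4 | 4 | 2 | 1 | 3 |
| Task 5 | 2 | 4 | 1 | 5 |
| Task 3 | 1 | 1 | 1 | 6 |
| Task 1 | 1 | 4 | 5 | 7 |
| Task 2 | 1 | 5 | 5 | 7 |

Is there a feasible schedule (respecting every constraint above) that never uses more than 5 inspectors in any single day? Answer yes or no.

no

The minimum achievable peak is 6; 5 < 6, so no feasible schedule stays within the cap.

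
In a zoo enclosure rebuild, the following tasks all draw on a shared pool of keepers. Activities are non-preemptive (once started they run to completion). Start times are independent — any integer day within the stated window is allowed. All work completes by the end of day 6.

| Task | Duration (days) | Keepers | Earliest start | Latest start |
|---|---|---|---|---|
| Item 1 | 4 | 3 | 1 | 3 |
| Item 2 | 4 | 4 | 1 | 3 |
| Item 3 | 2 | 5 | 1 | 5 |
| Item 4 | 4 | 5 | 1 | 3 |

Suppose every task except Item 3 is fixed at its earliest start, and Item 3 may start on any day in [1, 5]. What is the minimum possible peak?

Item 3@1: d1:17  d2:17  d3:12  d4:12  d5:0  d6:0 → peak 17
Item 3@2: d1:12  d2:17  d3:17  d4:12  d5:0  d6:0 → peak 17
Item 3@3: d1:12  d2:12  d3:17  d4:17  d5:0  d6:0 → peak 17
Item 3@4: d1:12  d2:12  d3:12  d4:17  d5:5  d6:0 → peak 17
Item 3@5: d1:12  d2:12  d3:12  d4:12  d5:5  d6:5 → peak 12
Best is Item 3@5, peak 12.

12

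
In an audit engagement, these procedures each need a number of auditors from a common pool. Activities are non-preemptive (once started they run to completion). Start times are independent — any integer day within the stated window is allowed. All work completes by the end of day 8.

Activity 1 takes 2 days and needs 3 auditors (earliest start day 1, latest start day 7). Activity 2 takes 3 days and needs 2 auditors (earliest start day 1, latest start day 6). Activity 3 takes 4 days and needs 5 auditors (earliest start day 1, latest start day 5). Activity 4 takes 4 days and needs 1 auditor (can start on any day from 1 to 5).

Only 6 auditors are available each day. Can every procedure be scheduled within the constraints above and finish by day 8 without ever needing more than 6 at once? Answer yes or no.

yes

Schedule Activity 1@1, Activity 2@1, Activity 3@4, Activity 4@1: d1:6  d2:6  d3:3  d4:6  d5:5  d6:5  d7:5  d8:0 — peak 6 ≤ 6.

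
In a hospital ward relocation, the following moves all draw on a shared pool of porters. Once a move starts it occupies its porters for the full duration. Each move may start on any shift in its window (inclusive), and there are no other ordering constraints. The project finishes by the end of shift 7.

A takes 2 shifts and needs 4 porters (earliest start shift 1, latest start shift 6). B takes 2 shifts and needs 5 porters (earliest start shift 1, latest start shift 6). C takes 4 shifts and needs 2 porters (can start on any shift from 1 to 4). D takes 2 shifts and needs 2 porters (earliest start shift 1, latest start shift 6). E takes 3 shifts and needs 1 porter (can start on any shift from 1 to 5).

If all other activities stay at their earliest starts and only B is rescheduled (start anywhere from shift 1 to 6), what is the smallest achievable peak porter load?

B@1: s1:14  s2:14  s3:3  s4:2  s5:0  s6:0  s7:0 → peak 14
B@2: s1:9  s2:14  s3:8  s4:2  s5:0  s6:0  s7:0 → peak 14
B@3: s1:9  s2:9  s3:8  s4:7  s5:0  s6:0  s7:0 → peak 9
B@4: s1:9  s2:9  s3:3  s4:7  s5:5  s6:0  s7:0 → peak 9
B@5: s1:9  s2:9  s3:3  s4:2  s5:5  s6:5  s7:0 → peak 9
B@6: s1:9  s2:9  s3:3  s4:2  s5:0  s6:5  s7:5 → peak 9
Best is B@3, peak 9.

9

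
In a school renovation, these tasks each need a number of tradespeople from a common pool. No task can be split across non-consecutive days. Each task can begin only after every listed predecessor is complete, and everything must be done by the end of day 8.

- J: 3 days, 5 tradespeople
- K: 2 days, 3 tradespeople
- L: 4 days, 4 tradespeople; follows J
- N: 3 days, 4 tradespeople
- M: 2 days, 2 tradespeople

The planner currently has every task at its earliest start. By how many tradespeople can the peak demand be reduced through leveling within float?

6

Early-start peak: d1:14  d2:14  d3:9  d4:4  d5:4  d6:4  d7:4  d8:0 ⇒ 14.
Leveled (J@1, K@1, L@4, N@4, M@7): d1:8  d2:8  d3:5  d4:8  d5:8  d6:8  d7:6  d8:2 ⇒ 8.
Reduction 14 − 8 = 6.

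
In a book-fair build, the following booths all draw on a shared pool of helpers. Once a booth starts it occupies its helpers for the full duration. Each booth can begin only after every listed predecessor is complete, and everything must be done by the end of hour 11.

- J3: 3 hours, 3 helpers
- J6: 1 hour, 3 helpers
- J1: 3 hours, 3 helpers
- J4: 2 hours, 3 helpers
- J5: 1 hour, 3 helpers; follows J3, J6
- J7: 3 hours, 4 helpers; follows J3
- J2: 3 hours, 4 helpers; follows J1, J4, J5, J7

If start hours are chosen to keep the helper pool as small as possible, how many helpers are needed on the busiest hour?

Early-start (J3@1, J6@1, J1@1, J4@1, J5@4, J7@4, J2@7) gives peak 12: h1:12  h2:9  h3:6  h4:7  h5:4  h6:4  h7:4  h8:4  h9:4  h10:0  h11:0.
Shift J1→2, J4→4, J5→5, J7→6, J2→9.
Schedule J3@1, J6@1, J1@2, J4@4, J5@5, J7@6, J2@9: h1:6  h2:6  h3:6  h4:6  h5:6  h6:4  h7:4  h8:4  h9:4  h10:4  h11:4 — peak 6.

6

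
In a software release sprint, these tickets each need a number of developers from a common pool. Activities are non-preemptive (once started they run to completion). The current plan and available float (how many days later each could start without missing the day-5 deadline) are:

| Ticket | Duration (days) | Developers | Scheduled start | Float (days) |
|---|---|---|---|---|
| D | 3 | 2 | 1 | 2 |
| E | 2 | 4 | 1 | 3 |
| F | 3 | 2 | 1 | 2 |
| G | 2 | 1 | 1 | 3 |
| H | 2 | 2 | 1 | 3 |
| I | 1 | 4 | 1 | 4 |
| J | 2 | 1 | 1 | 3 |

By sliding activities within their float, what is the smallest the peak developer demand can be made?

Early-start (D@1, E@1, F@1, G@1, H@1, I@1, J@1) gives peak 16: d1:16  d2:12  d3:4  d4:0  d5:0.
Shift F→3, H→3, I→5, J→3.
Schedule D@1, E@1, F@3, G@1, H@3, I@5, J@3: d1:7  d2:7  d3:7  d4:5  d5:6 — peak 7.
Total developer-days = 32 over 5 days ⇒ peak ≥ ⌈32/5⌉ = 7, so 7 is optimal.

7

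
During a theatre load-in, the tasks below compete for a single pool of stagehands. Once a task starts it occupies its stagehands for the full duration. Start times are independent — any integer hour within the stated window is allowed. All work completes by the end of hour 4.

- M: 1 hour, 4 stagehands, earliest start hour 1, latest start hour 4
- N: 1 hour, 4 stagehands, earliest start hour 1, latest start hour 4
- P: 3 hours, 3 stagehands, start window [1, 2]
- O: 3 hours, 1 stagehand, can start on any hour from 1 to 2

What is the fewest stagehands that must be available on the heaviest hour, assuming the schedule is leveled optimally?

Early-start (M@1, N@1, P@1, O@1) gives peak 12: h1:12  h2:4  h3:4  h4:0.
Shift N→4, O→2.
Schedule M@1, N@4, P@1, O@2: h1:7  h2:4  h3:4  h4:5 — peak 7.

7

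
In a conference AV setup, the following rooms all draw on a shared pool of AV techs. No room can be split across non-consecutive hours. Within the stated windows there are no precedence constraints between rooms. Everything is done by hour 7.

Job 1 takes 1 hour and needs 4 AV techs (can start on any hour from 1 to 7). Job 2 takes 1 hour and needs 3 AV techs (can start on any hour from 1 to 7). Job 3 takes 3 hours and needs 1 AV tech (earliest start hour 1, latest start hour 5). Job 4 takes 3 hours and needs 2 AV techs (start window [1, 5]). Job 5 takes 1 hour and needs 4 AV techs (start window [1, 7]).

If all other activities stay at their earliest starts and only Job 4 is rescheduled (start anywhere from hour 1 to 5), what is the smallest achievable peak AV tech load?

12

Job 4@1: h1:14  h2:3  h3:3  h4:0  h5:0  h6:0  h7:0 → peak 14
Job 4@2: h1:12  h2:3  h3:3  h4:2  h5:0  h6:0  h7:0 → peak 12
Job 4@3: h1:12  h2:1  h3:3  h4:2  h5:2  h6:0  h7:0 → peak 12
Job 4@4: h1:12  h2:1  h3:1  h4:2  h5:2  h6:2  h7:0 → peak 12
Job 4@5: h1:12  h2:1  h3:1  h4:0  h5:2  h6:2  h7:2 → peak 12
Best is Job 4@2, peak 12.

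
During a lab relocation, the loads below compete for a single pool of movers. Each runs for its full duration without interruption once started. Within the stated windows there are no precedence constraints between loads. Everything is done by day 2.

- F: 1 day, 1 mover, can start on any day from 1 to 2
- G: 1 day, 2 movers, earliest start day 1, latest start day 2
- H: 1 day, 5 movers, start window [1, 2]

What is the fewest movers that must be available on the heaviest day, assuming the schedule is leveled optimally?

Early-start (F@1, G@1, H@1) gives peak 8: d1:8  d2:0.
Shift H→2.
Schedule F@1, G@1, H@2: d1:3  d2:5 — peak 5.
No arrangement of the 8 feasible schedules does better.

5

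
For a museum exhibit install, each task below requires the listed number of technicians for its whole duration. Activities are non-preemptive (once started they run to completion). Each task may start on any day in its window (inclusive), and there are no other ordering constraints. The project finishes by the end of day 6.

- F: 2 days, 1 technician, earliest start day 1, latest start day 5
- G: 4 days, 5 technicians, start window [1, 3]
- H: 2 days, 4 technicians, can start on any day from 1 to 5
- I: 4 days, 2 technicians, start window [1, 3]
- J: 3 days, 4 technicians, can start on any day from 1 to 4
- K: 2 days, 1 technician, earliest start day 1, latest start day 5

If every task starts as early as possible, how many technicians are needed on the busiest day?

Early-start schedule: F@1, G@1, H@1, I@1, J@1, K@1.
Load per day: day 1: 17, day 2: 17, day 3: 11, day 4: 7, day 5: 0, day 6: 0.
Peak is 17.

17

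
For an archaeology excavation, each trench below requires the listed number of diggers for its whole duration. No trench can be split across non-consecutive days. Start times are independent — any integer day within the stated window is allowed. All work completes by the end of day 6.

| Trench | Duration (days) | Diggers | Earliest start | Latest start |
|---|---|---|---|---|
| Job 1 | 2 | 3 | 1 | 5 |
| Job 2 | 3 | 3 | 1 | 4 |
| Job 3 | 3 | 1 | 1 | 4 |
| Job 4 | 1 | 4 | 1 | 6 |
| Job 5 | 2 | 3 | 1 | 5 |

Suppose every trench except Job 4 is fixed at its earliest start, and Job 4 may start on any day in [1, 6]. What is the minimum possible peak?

10

Job 4@1: d1:14  d2:10  d3:4  d4:0  d5:0  d6:0 → peak 14
Job 4@2: d1:10  d2:14  d3:4  d4:0  d5:0  d6:0 → peak 14
Job 4@3: d1:10  d2:10  d3:8  d4:0  d5:0  d6:0 → peak 10
Job 4@4: d1:10  d2:10  d3:4  d4:4  d5:0  d6:0 → peak 10
Job 4@5: d1:10  d2:10  d3:4  d4:0  d5:4  d6:0 → peak 10
Job 4@6: d1:10  d2:10  d3:4  d4:0  d5:0  d6:4 → peak 10
Best is Job 4@3, peak 10.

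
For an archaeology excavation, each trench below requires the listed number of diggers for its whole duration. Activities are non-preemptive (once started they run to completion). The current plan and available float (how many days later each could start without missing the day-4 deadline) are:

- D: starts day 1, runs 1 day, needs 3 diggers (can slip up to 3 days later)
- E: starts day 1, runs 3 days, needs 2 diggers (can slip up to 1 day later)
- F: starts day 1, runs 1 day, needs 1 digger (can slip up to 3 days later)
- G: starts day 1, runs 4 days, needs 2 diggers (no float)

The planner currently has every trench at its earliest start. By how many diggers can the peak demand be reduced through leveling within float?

3

Early-start peak: d1:8  d2:4  d3:4  d4:2 ⇒ 8.
Leveled (D@1, E@2, F@2, G@1): d1:5  d2:5  d3:4  d4:4 ⇒ 5.
Reduction 8 − 5 = 3.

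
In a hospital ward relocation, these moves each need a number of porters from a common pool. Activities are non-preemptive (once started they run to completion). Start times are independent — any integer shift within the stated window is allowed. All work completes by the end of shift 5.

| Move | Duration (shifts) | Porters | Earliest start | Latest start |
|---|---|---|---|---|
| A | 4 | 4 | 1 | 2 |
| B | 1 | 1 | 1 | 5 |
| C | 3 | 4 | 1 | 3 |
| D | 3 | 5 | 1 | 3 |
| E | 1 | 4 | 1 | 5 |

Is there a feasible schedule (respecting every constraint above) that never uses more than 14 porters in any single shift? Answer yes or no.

Schedule A@1, B@1, C@1, D@2, E@1: s1:13  s2:13  s3:13  s4:9  s5:0 — peak 13 ≤ 14.

yes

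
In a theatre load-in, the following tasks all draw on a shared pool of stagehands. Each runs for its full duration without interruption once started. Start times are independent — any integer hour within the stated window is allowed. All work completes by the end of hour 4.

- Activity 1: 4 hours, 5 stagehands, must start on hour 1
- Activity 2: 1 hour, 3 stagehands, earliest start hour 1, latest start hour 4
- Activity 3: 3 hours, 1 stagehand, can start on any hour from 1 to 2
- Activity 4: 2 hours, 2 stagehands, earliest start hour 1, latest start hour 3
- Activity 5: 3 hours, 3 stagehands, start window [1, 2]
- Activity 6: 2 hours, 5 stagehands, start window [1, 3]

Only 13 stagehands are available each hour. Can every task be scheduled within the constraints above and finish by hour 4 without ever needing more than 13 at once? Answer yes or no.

The minimum achievable peak is 14; 13 < 14, so no feasible schedule stays within the cap.

no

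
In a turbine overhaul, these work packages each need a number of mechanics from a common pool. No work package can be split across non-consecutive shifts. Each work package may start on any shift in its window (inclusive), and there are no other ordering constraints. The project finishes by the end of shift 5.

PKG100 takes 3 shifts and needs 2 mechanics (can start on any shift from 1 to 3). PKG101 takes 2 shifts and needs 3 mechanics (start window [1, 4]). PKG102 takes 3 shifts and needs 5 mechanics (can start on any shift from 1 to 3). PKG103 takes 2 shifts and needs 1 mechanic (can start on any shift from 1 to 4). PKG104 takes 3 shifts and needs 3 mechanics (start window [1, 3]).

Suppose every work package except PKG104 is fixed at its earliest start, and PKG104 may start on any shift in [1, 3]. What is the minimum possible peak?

PKG104@1: s1:14  s2:14  s3:10  s4:0  s5:0 → peak 14
PKG104@2: s1:11  s2:14  s3:10  s4:3  s5:0 → peak 14
PKG104@3: s1:11  s2:11  s3:10  s4:3  s5:3 → peak 11
Best is PKG104@3, peak 11.

11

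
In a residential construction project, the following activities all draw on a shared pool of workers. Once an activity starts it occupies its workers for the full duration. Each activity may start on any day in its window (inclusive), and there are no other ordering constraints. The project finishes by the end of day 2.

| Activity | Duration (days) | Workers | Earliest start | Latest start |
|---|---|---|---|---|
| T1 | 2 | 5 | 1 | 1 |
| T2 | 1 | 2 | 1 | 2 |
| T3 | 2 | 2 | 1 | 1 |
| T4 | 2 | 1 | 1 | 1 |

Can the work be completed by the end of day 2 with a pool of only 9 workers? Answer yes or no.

The minimum achievable peak is 10; 9 < 10, so no feasible schedule stays within the cap.

no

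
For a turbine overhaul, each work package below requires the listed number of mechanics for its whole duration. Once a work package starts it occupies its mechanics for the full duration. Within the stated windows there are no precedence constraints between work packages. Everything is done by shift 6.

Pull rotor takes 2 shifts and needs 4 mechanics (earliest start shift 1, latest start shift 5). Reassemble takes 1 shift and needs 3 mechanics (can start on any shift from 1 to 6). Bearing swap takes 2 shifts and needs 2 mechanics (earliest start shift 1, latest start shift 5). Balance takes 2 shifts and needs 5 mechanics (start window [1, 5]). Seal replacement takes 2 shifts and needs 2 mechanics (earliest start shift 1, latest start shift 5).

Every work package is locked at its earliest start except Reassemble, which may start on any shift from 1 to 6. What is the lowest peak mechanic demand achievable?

13

Reassemble@1: s1:16  s2:13  s3:0  s4:0  s5:0  s6:0 → peak 16
Reassemble@2: s1:13  s2:16  s3:0  s4:0  s5:0  s6:0 → peak 16
Reassemble@3: s1:13  s2:13  s3:3  s4:0  s5:0  s6:0 → peak 13
Reassemble@4: s1:13  s2:13  s3:0  s4:3  s5:0  s6:0 → peak 13
Reassemble@5: s1:13  s2:13  s3:0  s4:0  s5:3  s6:0 → peak 13
Reassemble@6: s1:13  s2:13  s3:0  s4:0  s5:0  s6:3 → peak 13
Best is Reassemble@3, peak 13.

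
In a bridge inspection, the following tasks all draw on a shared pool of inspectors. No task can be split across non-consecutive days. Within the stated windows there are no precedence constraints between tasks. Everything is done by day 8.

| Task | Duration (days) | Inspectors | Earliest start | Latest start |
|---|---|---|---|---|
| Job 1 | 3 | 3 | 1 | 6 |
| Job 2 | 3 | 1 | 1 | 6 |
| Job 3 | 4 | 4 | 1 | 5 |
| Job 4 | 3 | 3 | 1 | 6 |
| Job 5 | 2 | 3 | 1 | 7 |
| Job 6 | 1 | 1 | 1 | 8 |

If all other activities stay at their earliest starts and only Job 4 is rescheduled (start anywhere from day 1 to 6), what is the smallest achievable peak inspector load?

Job 4@1: d1:15  d2:14  d3:11  d4:4  d5:0  d6:0  d7:0  d8:0 → peak 15
Job 4@2: d1:12  d2:14  d3:11  d4:7  d5:0  d6:0  d7:0  d8:0 → peak 14
Job 4@3: d1:12  d2:11  d3:11  d4:7  d5:3  d6:0  d7:0  d8:0 → peak 12
Job 4@4: d1:12  d2:11  d3:8  d4:7  d5:3  d6:3  d7:0  d8:0 → peak 12
Job 4@5: d1:12  d2:11  d3:8  d4:4  d5:3  d6:3  d7:3  d8:0 → peak 12
Job 4@6: d1:12  d2:11  d3:8  d4:4  d5:0  d6:3  d7:3  d8:3 → peak 12
Best is Job 4@3, peak 12.

12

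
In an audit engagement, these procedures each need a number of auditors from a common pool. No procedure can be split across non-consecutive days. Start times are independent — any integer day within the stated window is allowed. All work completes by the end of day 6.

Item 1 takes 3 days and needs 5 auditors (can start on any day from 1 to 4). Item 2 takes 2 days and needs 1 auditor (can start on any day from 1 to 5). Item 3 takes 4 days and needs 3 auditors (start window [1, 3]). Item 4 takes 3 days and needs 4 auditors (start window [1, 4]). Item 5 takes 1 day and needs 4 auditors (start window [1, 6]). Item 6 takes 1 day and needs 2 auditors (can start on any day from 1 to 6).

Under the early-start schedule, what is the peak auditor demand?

19

Early-start schedule: Item 1@1, Item 2@1, Item 3@1, Item 4@1, Item 5@1, Item 6@1.
Load per day: day 1: 19, day 2: 13, day 3: 12, day 4: 3, day 5: 0, day 6: 0.
Peak is 19.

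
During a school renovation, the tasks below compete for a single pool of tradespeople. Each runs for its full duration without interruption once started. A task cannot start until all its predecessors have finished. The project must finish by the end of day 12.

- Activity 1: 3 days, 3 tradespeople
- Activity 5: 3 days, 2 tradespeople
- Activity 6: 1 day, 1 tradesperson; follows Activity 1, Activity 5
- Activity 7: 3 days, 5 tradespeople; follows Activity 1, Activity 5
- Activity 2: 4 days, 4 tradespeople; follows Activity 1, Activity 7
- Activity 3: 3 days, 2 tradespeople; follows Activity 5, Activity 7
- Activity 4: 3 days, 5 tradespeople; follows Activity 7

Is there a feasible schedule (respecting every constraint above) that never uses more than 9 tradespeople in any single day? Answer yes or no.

Schedule Activity 1@1, Activity 5@1, Activity 6@4, Activity 7@4, Activity 2@7, Activity 3@7, Activity 4@10: d1:5  d2:5  d3:5  d4:6  d5:5  d6:5  d7:6  d8:6  d9:6  d10:9  d11:5  d12:5 — peak 9 ≤ 9.

yes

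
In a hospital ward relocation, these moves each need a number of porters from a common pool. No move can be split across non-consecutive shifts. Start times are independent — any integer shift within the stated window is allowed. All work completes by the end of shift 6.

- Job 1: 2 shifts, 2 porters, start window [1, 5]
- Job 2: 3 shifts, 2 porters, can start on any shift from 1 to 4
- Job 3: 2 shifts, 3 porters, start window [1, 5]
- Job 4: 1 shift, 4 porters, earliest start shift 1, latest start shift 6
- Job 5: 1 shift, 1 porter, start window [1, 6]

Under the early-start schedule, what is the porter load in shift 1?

At early start, shift 1 has: Job 1, Job 2, Job 3, Job 4, Job 5.
Demand: 2 + 2 + 3 + 4 + 1 = 12.

12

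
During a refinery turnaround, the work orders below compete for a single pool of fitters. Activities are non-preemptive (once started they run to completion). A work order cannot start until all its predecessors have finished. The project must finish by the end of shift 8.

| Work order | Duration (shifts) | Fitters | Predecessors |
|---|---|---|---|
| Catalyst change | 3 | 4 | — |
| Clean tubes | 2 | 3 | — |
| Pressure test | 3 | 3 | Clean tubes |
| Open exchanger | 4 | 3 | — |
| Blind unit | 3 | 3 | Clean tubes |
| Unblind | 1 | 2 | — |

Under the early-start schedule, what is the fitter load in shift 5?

6

At early start, shift 5 has: Pressure test, Blind unit.
Demand: 3 + 3 = 6.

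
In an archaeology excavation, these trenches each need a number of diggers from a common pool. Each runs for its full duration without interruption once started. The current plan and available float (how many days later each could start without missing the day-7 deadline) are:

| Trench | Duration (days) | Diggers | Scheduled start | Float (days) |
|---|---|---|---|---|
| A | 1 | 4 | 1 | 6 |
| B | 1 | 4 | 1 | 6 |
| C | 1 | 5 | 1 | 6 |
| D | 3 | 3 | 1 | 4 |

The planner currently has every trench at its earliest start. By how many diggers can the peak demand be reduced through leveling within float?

Early-start peak: d1:16  d2:3  d3:3  d4:0  d5:0  d6:0  d7:0 ⇒ 16.
Leveled (A@1, B@2, C@3, D@4): d1:4  d2:4  d3:5  d4:3  d5:3  d6:3  d7:0 ⇒ 5.
Reduction 16 − 5 = 11.

11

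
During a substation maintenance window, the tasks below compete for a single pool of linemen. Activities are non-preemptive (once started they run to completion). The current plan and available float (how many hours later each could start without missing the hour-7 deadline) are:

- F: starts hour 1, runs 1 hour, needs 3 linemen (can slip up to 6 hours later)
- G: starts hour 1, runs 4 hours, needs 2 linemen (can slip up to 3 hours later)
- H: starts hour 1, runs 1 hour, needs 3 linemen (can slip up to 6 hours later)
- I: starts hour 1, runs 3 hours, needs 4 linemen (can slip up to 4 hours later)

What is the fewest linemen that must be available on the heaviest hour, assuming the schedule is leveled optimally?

Early-start (F@1, G@1, H@1, I@1) gives peak 12: h1:12  h2:6  h3:6  h4:2  h5:0  h6:0  h7:0.
Shift H→2, I→5.
Schedule F@1, G@1, H@2, I@5: h1:5  h2:5  h3:2  h4:2  h5:4  h6:4  h7:4 — peak 5.

5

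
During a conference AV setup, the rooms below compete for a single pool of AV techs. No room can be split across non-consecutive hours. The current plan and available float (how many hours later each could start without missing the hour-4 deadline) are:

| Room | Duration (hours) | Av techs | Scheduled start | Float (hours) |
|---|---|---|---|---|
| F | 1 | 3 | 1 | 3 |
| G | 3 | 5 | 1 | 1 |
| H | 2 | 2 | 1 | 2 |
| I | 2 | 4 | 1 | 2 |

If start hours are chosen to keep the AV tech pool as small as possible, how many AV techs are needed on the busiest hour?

Early-start (F@1, G@1, H@1, I@1) gives peak 14: h1:14  h2:11  h3:5  h4:0.
Shift G→2, I→3.
Schedule F@1, G@2, H@1, I@3: h1:5  h2:7  h3:9  h4:9 — peak 9.

9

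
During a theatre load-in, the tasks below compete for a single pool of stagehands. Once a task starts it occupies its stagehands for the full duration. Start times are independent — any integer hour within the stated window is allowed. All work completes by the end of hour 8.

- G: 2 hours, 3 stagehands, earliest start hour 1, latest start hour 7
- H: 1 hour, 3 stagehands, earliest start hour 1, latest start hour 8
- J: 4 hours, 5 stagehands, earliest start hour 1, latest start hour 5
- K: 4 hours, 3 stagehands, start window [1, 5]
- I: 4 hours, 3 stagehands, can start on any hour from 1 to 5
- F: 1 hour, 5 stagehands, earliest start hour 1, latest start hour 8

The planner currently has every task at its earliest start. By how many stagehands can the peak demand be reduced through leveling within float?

14

Early-start peak: h1:22  h2:14  h3:11  h4:11  h5:0  h6:0  h7:0  h8:0 ⇒ 22.
Leveled (G@1, H@3, J@1, K@4, I@5, F@8): h1:8  h2:8  h3:8  h4:8  h5:6  h6:6  h7:6  h8:8 ⇒ 8.
Reduction 22 − 8 = 14.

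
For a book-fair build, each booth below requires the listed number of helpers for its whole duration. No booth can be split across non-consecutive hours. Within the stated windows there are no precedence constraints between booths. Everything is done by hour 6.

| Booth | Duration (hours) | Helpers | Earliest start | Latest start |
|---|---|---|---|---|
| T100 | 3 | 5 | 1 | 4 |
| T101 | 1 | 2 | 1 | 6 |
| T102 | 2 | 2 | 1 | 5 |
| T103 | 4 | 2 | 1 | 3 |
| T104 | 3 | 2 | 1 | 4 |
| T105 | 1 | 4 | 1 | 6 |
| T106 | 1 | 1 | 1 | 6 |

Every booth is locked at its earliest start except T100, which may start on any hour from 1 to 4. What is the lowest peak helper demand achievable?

13

T100@1: h1:18  h2:11  h3:9  h4:2  h5:0  h6:0 → peak 18
T100@2: h1:13  h2:11  h3:9  h4:7  h5:0  h6:0 → peak 13
T100@3: h1:13  h2:6  h3:9  h4:7  h5:5  h6:0 → peak 13
T100@4: h1:13  h2:6  h3:4  h4:7  h5:5  h6:5 → peak 13
Best is T100@2, peak 13.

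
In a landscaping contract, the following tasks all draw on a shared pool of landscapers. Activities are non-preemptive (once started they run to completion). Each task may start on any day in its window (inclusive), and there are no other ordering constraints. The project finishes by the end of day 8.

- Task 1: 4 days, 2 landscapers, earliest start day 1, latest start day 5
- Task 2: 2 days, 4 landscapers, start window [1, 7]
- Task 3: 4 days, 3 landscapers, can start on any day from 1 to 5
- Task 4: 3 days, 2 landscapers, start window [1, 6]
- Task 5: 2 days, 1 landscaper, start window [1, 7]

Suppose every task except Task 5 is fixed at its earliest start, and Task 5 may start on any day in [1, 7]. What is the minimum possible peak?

Task 5@1: d1:12  d2:12  d3:7  d4:5  d5:0  d6:0  d7:0  d8:0 → peak 12
Task 5@2: d1:11  d2:12  d3:8  d4:5  d5:0  d6:0  d7:0  d8:0 → peak 12
Task 5@3: d1:11  d2:11  d3:8  d4:6  d5:0  d6:0  d7:0  d8:0 → peak 11
Task 5@4: d1:11  d2:11  d3:7  d4:6  d5:1  d6:0  d7:0  d8:0 → peak 11
Task 5@5: d1:11  d2:11  d3:7  d4:5  d5:1  d6:1  d7:0  d8:0 → peak 11
Task 5@6: d1:11  d2:11  d3:7  d4:5  d5:0  d6:1  d7:1  d8:0 → peak 11
Task 5@7: d1:11  d2:11  d3:7  d4:5  d5:0  d6:0  d7:1  d8:1 → peak 11
Best is Task 5@3, peak 11.

11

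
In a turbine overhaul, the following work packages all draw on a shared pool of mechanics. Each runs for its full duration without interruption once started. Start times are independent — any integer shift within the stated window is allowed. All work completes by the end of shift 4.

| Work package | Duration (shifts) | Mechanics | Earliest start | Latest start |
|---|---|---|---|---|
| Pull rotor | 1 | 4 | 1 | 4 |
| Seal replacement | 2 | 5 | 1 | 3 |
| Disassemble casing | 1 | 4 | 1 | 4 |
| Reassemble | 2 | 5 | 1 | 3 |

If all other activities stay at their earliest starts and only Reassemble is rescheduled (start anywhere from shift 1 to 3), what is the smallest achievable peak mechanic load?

Reassemble@1: s1:18  s2:10  s3:0  s4:0 → peak 18
Reassemble@2: s1:13  s2:10  s3:5  s4:0 → peak 13
Reassemble@3: s1:13  s2:5  s3:5  s4:5 → peak 13
Best is Reassemble@2, peak 13.

13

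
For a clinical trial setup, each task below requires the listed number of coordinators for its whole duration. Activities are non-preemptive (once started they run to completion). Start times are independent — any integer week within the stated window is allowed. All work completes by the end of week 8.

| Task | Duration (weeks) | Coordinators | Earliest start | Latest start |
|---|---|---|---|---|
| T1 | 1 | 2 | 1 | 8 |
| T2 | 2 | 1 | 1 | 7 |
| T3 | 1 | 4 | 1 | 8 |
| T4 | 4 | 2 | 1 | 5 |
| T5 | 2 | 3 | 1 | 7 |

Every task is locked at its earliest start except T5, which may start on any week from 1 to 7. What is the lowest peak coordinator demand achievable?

9

T5@1: w1:12  w2:6  w3:2  w4:2  w5:0  w6:0  w7:0  w8:0 → peak 12
T5@2: w1:9  w2:6  w3:5  w4:2  w5:0  w6:0  w7:0  w8:0 → peak 9
T5@3: w1:9  w2:3  w3:5  w4:5  w5:0  w6:0  w7:0  w8:0 → peak 9
T5@4: w1:9  w2:3  w3:2  w4:5  w5:3  w6:0  w7:0  w8:0 → peak 9
T5@5: w1:9  w2:3  w3:2  w4:2  w5:3  w6:3  w7:0  w8:0 → peak 9
T5@6: w1:9  w2:3  w3:2  w4:2  w5:0  w6:3  w7:3  w8:0 → peak 9
T5@7: w1:9  w2:3  w3:2  w4:2  w5:0  w6:0  w7:3  w8:3 → peak 9
Best is T5@2, peak 9.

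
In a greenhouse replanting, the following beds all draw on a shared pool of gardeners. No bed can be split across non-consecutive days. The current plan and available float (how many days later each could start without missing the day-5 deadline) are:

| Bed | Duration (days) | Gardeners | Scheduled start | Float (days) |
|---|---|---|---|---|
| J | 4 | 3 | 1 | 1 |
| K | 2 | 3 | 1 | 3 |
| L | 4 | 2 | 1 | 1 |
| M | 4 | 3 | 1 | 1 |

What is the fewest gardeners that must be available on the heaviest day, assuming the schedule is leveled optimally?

11

Schedule J@1, K@1, L@1, M@1: d1:11  d2:11  d3:8  d4:8  d5:0 — peak 11.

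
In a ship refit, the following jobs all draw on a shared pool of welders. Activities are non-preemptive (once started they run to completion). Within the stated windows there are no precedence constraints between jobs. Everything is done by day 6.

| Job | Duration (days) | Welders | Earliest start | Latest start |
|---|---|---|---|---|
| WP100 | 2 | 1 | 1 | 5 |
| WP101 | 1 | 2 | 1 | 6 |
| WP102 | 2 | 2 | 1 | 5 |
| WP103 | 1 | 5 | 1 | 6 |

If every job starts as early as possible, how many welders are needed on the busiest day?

Early-start schedule: WP100@1, WP101@1, WP102@1, WP103@1.
Load per day: day 1: 10, day 2: 3, day 3: 0, day 4: 0, day 5: 0, day 6: 0.
Peak is 10.

10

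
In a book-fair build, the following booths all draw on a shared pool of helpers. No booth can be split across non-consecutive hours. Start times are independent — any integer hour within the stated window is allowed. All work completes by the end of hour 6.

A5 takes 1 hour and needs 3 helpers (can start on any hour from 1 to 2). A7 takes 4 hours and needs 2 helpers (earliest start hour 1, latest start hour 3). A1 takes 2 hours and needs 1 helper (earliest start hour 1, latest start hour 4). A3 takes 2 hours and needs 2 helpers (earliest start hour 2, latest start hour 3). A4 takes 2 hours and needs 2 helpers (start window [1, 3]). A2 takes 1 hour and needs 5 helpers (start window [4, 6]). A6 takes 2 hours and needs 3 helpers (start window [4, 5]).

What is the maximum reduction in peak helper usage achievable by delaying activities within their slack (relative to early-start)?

4

Early-start peak: h1:8  h2:7  h3:4  h4:10  h5:3  h6:0 ⇒ 10.
Leveled (A5@1, A7@1, A1@4, A3@2, A4@2, A2@6, A6@4): h1:5  h2:6  h3:6  h4:6  h5:4  h6:5 ⇒ 6.
Reduction 10 − 6 = 4.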